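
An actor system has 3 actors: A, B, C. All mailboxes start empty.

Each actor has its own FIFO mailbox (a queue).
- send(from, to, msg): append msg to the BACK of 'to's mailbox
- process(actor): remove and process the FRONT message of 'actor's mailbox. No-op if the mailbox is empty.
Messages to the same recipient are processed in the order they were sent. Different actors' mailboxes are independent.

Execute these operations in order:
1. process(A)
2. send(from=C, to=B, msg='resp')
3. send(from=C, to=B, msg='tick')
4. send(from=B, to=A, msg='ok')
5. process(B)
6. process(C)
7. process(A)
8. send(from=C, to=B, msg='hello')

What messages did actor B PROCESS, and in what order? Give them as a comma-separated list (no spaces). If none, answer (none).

After 1 (process(A)): A:[] B:[] C:[]
After 2 (send(from=C, to=B, msg='resp')): A:[] B:[resp] C:[]
After 3 (send(from=C, to=B, msg='tick')): A:[] B:[resp,tick] C:[]
After 4 (send(from=B, to=A, msg='ok')): A:[ok] B:[resp,tick] C:[]
After 5 (process(B)): A:[ok] B:[tick] C:[]
After 6 (process(C)): A:[ok] B:[tick] C:[]
After 7 (process(A)): A:[] B:[tick] C:[]
After 8 (send(from=C, to=B, msg='hello')): A:[] B:[tick,hello] C:[]

Answer: resp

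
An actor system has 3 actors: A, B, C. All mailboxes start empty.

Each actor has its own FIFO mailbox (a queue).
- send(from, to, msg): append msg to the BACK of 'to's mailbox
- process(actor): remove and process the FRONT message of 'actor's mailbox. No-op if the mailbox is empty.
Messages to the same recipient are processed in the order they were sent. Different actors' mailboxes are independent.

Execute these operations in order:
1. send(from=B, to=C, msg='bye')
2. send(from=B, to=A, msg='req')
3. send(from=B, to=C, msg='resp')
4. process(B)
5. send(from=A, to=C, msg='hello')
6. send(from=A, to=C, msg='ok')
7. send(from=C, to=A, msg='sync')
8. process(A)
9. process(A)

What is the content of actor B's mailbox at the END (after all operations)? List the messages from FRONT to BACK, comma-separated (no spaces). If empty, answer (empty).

Answer: (empty)

Derivation:
After 1 (send(from=B, to=C, msg='bye')): A:[] B:[] C:[bye]
After 2 (send(from=B, to=A, msg='req')): A:[req] B:[] C:[bye]
After 3 (send(from=B, to=C, msg='resp')): A:[req] B:[] C:[bye,resp]
After 4 (process(B)): A:[req] B:[] C:[bye,resp]
After 5 (send(from=A, to=C, msg='hello')): A:[req] B:[] C:[bye,resp,hello]
After 6 (send(from=A, to=C, msg='ok')): A:[req] B:[] C:[bye,resp,hello,ok]
After 7 (send(from=C, to=A, msg='sync')): A:[req,sync] B:[] C:[bye,resp,hello,ok]
After 8 (process(A)): A:[sync] B:[] C:[bye,resp,hello,ok]
After 9 (process(A)): A:[] B:[] C:[bye,resp,hello,ok]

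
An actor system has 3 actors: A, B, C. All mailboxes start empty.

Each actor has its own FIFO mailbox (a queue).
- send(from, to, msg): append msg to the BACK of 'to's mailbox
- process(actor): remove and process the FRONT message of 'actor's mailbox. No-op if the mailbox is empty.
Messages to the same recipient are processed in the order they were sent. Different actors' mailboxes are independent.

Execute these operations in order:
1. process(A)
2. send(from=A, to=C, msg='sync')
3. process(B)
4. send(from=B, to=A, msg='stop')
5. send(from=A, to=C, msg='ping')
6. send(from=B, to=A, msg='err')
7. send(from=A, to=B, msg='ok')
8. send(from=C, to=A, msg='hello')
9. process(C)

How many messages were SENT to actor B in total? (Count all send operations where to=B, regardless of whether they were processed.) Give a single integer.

Answer: 1

Derivation:
After 1 (process(A)): A:[] B:[] C:[]
After 2 (send(from=A, to=C, msg='sync')): A:[] B:[] C:[sync]
After 3 (process(B)): A:[] B:[] C:[sync]
After 4 (send(from=B, to=A, msg='stop')): A:[stop] B:[] C:[sync]
After 5 (send(from=A, to=C, msg='ping')): A:[stop] B:[] C:[sync,ping]
After 6 (send(from=B, to=A, msg='err')): A:[stop,err] B:[] C:[sync,ping]
After 7 (send(from=A, to=B, msg='ok')): A:[stop,err] B:[ok] C:[sync,ping]
After 8 (send(from=C, to=A, msg='hello')): A:[stop,err,hello] B:[ok] C:[sync,ping]
After 9 (process(C)): A:[stop,err,hello] B:[ok] C:[ping]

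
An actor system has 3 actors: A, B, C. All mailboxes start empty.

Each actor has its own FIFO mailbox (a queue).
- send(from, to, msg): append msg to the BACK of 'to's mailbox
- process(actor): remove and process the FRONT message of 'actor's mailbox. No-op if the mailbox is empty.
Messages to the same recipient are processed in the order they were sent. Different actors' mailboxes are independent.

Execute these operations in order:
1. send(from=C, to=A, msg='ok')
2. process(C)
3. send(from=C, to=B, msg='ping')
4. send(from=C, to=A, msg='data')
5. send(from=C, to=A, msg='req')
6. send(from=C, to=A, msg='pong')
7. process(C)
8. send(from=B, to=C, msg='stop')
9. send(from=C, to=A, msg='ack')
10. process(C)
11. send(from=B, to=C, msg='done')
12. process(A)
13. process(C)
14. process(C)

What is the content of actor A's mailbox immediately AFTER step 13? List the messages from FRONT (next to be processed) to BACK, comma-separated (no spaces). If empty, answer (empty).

After 1 (send(from=C, to=A, msg='ok')): A:[ok] B:[] C:[]
After 2 (process(C)): A:[ok] B:[] C:[]
After 3 (send(from=C, to=B, msg='ping')): A:[ok] B:[ping] C:[]
After 4 (send(from=C, to=A, msg='data')): A:[ok,data] B:[ping] C:[]
After 5 (send(from=C, to=A, msg='req')): A:[ok,data,req] B:[ping] C:[]
After 6 (send(from=C, to=A, msg='pong')): A:[ok,data,req,pong] B:[ping] C:[]
After 7 (process(C)): A:[ok,data,req,pong] B:[ping] C:[]
After 8 (send(from=B, to=C, msg='stop')): A:[ok,data,req,pong] B:[ping] C:[stop]
After 9 (send(from=C, to=A, msg='ack')): A:[ok,data,req,pong,ack] B:[ping] C:[stop]
After 10 (process(C)): A:[ok,data,req,pong,ack] B:[ping] C:[]
After 11 (send(from=B, to=C, msg='done')): A:[ok,data,req,pong,ack] B:[ping] C:[done]
After 12 (process(A)): A:[data,req,pong,ack] B:[ping] C:[done]
After 13 (process(C)): A:[data,req,pong,ack] B:[ping] C:[]

data,req,pong,ack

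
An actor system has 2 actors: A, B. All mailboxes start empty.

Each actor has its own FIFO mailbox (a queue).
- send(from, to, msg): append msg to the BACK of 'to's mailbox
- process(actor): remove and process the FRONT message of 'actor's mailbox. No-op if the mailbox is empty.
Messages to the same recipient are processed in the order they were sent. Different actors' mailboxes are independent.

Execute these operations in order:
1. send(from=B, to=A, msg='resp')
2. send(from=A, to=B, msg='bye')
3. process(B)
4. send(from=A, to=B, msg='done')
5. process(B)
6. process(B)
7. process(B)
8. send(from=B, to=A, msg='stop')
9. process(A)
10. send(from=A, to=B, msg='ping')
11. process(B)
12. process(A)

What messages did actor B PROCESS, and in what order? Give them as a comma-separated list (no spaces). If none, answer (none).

After 1 (send(from=B, to=A, msg='resp')): A:[resp] B:[]
After 2 (send(from=A, to=B, msg='bye')): A:[resp] B:[bye]
After 3 (process(B)): A:[resp] B:[]
After 4 (send(from=A, to=B, msg='done')): A:[resp] B:[done]
After 5 (process(B)): A:[resp] B:[]
After 6 (process(B)): A:[resp] B:[]
After 7 (process(B)): A:[resp] B:[]
After 8 (send(from=B, to=A, msg='stop')): A:[resp,stop] B:[]
After 9 (process(A)): A:[stop] B:[]
After 10 (send(from=A, to=B, msg='ping')): A:[stop] B:[ping]
After 11 (process(B)): A:[stop] B:[]
After 12 (process(A)): A:[] B:[]

Answer: bye,done,ping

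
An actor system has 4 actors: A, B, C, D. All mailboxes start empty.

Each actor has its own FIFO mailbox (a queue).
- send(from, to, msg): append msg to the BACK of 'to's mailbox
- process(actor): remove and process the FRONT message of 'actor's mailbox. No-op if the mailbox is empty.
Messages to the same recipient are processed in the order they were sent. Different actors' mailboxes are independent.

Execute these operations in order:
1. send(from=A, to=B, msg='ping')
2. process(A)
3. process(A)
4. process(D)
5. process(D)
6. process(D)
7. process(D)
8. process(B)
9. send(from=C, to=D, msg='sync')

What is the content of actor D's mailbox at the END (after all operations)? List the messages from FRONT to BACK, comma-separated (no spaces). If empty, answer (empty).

After 1 (send(from=A, to=B, msg='ping')): A:[] B:[ping] C:[] D:[]
After 2 (process(A)): A:[] B:[ping] C:[] D:[]
After 3 (process(A)): A:[] B:[ping] C:[] D:[]
After 4 (process(D)): A:[] B:[ping] C:[] D:[]
After 5 (process(D)): A:[] B:[ping] C:[] D:[]
After 6 (process(D)): A:[] B:[ping] C:[] D:[]
After 7 (process(D)): A:[] B:[ping] C:[] D:[]
After 8 (process(B)): A:[] B:[] C:[] D:[]
After 9 (send(from=C, to=D, msg='sync')): A:[] B:[] C:[] D:[sync]

Answer: sync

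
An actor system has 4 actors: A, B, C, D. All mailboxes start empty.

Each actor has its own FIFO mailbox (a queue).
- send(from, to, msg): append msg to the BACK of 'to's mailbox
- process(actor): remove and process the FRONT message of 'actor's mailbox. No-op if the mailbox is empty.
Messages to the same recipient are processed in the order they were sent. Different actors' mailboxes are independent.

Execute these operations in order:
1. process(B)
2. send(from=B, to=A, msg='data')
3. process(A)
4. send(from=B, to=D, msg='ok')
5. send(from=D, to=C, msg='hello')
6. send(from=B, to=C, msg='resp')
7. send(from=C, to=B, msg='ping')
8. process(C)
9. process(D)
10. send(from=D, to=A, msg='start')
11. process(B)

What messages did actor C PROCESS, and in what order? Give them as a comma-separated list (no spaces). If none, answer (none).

Answer: hello

Derivation:
After 1 (process(B)): A:[] B:[] C:[] D:[]
After 2 (send(from=B, to=A, msg='data')): A:[data] B:[] C:[] D:[]
After 3 (process(A)): A:[] B:[] C:[] D:[]
After 4 (send(from=B, to=D, msg='ok')): A:[] B:[] C:[] D:[ok]
After 5 (send(from=D, to=C, msg='hello')): A:[] B:[] C:[hello] D:[ok]
After 6 (send(from=B, to=C, msg='resp')): A:[] B:[] C:[hello,resp] D:[ok]
After 7 (send(from=C, to=B, msg='ping')): A:[] B:[ping] C:[hello,resp] D:[ok]
After 8 (process(C)): A:[] B:[ping] C:[resp] D:[ok]
After 9 (process(D)): A:[] B:[ping] C:[resp] D:[]
After 10 (send(from=D, to=A, msg='start')): A:[start] B:[ping] C:[resp] D:[]
After 11 (process(B)): A:[start] B:[] C:[resp] D:[]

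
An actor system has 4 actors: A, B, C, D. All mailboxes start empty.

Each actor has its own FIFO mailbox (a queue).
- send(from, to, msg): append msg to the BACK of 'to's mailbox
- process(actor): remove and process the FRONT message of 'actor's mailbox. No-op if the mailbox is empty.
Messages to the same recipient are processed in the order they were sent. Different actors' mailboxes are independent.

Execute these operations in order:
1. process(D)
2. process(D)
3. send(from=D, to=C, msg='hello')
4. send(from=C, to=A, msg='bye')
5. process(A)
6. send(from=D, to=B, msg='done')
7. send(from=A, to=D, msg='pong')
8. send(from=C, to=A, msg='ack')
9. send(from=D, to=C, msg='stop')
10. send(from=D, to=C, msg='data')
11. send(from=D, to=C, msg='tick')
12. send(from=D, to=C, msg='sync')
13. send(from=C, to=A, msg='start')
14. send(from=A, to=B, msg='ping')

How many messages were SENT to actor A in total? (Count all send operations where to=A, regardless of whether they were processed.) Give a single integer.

After 1 (process(D)): A:[] B:[] C:[] D:[]
After 2 (process(D)): A:[] B:[] C:[] D:[]
After 3 (send(from=D, to=C, msg='hello')): A:[] B:[] C:[hello] D:[]
After 4 (send(from=C, to=A, msg='bye')): A:[bye] B:[] C:[hello] D:[]
After 5 (process(A)): A:[] B:[] C:[hello] D:[]
After 6 (send(from=D, to=B, msg='done')): A:[] B:[done] C:[hello] D:[]
After 7 (send(from=A, to=D, msg='pong')): A:[] B:[done] C:[hello] D:[pong]
After 8 (send(from=C, to=A, msg='ack')): A:[ack] B:[done] C:[hello] D:[pong]
After 9 (send(from=D, to=C, msg='stop')): A:[ack] B:[done] C:[hello,stop] D:[pong]
After 10 (send(from=D, to=C, msg='data')): A:[ack] B:[done] C:[hello,stop,data] D:[pong]
After 11 (send(from=D, to=C, msg='tick')): A:[ack] B:[done] C:[hello,stop,data,tick] D:[pong]
After 12 (send(from=D, to=C, msg='sync')): A:[ack] B:[done] C:[hello,stop,data,tick,sync] D:[pong]
After 13 (send(from=C, to=A, msg='start')): A:[ack,start] B:[done] C:[hello,stop,data,tick,sync] D:[pong]
After 14 (send(from=A, to=B, msg='ping')): A:[ack,start] B:[done,ping] C:[hello,stop,data,tick,sync] D:[pong]

Answer: 3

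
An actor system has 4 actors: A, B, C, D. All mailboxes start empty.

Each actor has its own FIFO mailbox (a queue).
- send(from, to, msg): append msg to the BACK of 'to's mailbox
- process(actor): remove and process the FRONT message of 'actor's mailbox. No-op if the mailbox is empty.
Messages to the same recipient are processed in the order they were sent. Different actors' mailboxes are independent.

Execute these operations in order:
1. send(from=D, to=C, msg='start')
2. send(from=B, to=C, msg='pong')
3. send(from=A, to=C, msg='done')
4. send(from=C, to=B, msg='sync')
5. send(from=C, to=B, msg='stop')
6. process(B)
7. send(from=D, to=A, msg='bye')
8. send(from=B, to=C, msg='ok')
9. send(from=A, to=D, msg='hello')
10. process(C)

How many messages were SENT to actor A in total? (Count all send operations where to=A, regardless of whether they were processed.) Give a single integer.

Answer: 1

Derivation:
After 1 (send(from=D, to=C, msg='start')): A:[] B:[] C:[start] D:[]
After 2 (send(from=B, to=C, msg='pong')): A:[] B:[] C:[start,pong] D:[]
After 3 (send(from=A, to=C, msg='done')): A:[] B:[] C:[start,pong,done] D:[]
After 4 (send(from=C, to=B, msg='sync')): A:[] B:[sync] C:[start,pong,done] D:[]
After 5 (send(from=C, to=B, msg='stop')): A:[] B:[sync,stop] C:[start,pong,done] D:[]
After 6 (process(B)): A:[] B:[stop] C:[start,pong,done] D:[]
After 7 (send(from=D, to=A, msg='bye')): A:[bye] B:[stop] C:[start,pong,done] D:[]
After 8 (send(from=B, to=C, msg='ok')): A:[bye] B:[stop] C:[start,pong,done,ok] D:[]
After 9 (send(from=A, to=D, msg='hello')): A:[bye] B:[stop] C:[start,pong,done,ok] D:[hello]
After 10 (process(C)): A:[bye] B:[stop] C:[pong,done,ok] D:[hello]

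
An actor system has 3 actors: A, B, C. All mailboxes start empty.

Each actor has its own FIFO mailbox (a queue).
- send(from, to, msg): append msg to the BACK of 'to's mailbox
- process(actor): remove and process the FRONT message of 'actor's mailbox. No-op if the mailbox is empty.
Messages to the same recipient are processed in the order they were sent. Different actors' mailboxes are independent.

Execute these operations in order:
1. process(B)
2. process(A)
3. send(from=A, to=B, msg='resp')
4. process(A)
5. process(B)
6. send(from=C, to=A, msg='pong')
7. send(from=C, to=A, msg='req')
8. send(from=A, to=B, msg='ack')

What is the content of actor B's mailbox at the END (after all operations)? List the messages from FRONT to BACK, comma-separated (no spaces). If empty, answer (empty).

After 1 (process(B)): A:[] B:[] C:[]
After 2 (process(A)): A:[] B:[] C:[]
After 3 (send(from=A, to=B, msg='resp')): A:[] B:[resp] C:[]
After 4 (process(A)): A:[] B:[resp] C:[]
After 5 (process(B)): A:[] B:[] C:[]
After 6 (send(from=C, to=A, msg='pong')): A:[pong] B:[] C:[]
After 7 (send(from=C, to=A, msg='req')): A:[pong,req] B:[] C:[]
After 8 (send(from=A, to=B, msg='ack')): A:[pong,req] B:[ack] C:[]

Answer: ack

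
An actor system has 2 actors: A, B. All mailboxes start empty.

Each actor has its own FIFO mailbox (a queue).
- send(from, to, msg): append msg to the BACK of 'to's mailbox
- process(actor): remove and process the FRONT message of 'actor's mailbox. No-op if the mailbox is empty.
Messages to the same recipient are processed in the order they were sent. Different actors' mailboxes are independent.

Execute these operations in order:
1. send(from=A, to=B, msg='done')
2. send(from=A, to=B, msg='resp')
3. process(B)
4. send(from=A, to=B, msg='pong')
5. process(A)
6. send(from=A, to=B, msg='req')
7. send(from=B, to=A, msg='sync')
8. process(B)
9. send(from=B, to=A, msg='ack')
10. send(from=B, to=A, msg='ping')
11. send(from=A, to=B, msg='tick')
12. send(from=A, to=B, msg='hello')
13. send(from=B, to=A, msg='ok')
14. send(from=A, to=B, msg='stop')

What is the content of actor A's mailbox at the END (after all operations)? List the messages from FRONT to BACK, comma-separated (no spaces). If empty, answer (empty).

Answer: sync,ack,ping,ok

Derivation:
After 1 (send(from=A, to=B, msg='done')): A:[] B:[done]
After 2 (send(from=A, to=B, msg='resp')): A:[] B:[done,resp]
After 3 (process(B)): A:[] B:[resp]
After 4 (send(from=A, to=B, msg='pong')): A:[] B:[resp,pong]
After 5 (process(A)): A:[] B:[resp,pong]
After 6 (send(from=A, to=B, msg='req')): A:[] B:[resp,pong,req]
After 7 (send(from=B, to=A, msg='sync')): A:[sync] B:[resp,pong,req]
After 8 (process(B)): A:[sync] B:[pong,req]
After 9 (send(from=B, to=A, msg='ack')): A:[sync,ack] B:[pong,req]
After 10 (send(from=B, to=A, msg='ping')): A:[sync,ack,ping] B:[pong,req]
After 11 (send(from=A, to=B, msg='tick')): A:[sync,ack,ping] B:[pong,req,tick]
After 12 (send(from=A, to=B, msg='hello')): A:[sync,ack,ping] B:[pong,req,tick,hello]
After 13 (send(from=B, to=A, msg='ok')): A:[sync,ack,ping,ok] B:[pong,req,tick,hello]
After 14 (send(from=A, to=B, msg='stop')): A:[sync,ack,ping,ok] B:[pong,req,tick,hello,stop]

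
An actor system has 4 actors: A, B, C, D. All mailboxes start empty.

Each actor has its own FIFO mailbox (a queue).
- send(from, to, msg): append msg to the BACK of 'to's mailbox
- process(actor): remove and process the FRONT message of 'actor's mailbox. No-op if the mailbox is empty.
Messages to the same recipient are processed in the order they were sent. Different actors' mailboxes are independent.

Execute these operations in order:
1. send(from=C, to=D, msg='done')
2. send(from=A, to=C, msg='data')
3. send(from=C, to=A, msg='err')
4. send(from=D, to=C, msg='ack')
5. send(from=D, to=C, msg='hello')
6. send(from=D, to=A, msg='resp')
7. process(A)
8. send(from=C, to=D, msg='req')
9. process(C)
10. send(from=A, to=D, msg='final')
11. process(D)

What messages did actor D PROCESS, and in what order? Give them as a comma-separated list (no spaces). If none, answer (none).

After 1 (send(from=C, to=D, msg='done')): A:[] B:[] C:[] D:[done]
After 2 (send(from=A, to=C, msg='data')): A:[] B:[] C:[data] D:[done]
After 3 (send(from=C, to=A, msg='err')): A:[err] B:[] C:[data] D:[done]
After 4 (send(from=D, to=C, msg='ack')): A:[err] B:[] C:[data,ack] D:[done]
After 5 (send(from=D, to=C, msg='hello')): A:[err] B:[] C:[data,ack,hello] D:[done]
After 6 (send(from=D, to=A, msg='resp')): A:[err,resp] B:[] C:[data,ack,hello] D:[done]
After 7 (process(A)): A:[resp] B:[] C:[data,ack,hello] D:[done]
After 8 (send(from=C, to=D, msg='req')): A:[resp] B:[] C:[data,ack,hello] D:[done,req]
After 9 (process(C)): A:[resp] B:[] C:[ack,hello] D:[done,req]
After 10 (send(from=A, to=D, msg='final')): A:[resp] B:[] C:[ack,hello] D:[done,req,final]
After 11 (process(D)): A:[resp] B:[] C:[ack,hello] D:[req,final]

Answer: done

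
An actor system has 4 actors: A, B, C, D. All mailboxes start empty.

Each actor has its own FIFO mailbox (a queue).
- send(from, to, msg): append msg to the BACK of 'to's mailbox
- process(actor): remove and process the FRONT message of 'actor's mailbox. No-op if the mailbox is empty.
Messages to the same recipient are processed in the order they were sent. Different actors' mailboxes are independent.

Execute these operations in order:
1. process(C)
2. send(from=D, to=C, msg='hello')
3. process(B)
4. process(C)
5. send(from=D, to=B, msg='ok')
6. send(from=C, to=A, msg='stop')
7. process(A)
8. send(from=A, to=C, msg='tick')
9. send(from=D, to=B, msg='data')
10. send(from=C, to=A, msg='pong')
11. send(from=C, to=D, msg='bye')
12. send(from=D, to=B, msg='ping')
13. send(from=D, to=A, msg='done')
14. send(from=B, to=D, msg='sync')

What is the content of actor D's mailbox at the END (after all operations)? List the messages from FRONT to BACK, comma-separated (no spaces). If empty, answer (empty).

After 1 (process(C)): A:[] B:[] C:[] D:[]
After 2 (send(from=D, to=C, msg='hello')): A:[] B:[] C:[hello] D:[]
After 3 (process(B)): A:[] B:[] C:[hello] D:[]
After 4 (process(C)): A:[] B:[] C:[] D:[]
After 5 (send(from=D, to=B, msg='ok')): A:[] B:[ok] C:[] D:[]
After 6 (send(from=C, to=A, msg='stop')): A:[stop] B:[ok] C:[] D:[]
After 7 (process(A)): A:[] B:[ok] C:[] D:[]
After 8 (send(from=A, to=C, msg='tick')): A:[] B:[ok] C:[tick] D:[]
After 9 (send(from=D, to=B, msg='data')): A:[] B:[ok,data] C:[tick] D:[]
After 10 (send(from=C, to=A, msg='pong')): A:[pong] B:[ok,data] C:[tick] D:[]
After 11 (send(from=C, to=D, msg='bye')): A:[pong] B:[ok,data] C:[tick] D:[bye]
After 12 (send(from=D, to=B, msg='ping')): A:[pong] B:[ok,data,ping] C:[tick] D:[bye]
After 13 (send(from=D, to=A, msg='done')): A:[pong,done] B:[ok,data,ping] C:[tick] D:[bye]
After 14 (send(from=B, to=D, msg='sync')): A:[pong,done] B:[ok,data,ping] C:[tick] D:[bye,sync]

Answer: bye,sync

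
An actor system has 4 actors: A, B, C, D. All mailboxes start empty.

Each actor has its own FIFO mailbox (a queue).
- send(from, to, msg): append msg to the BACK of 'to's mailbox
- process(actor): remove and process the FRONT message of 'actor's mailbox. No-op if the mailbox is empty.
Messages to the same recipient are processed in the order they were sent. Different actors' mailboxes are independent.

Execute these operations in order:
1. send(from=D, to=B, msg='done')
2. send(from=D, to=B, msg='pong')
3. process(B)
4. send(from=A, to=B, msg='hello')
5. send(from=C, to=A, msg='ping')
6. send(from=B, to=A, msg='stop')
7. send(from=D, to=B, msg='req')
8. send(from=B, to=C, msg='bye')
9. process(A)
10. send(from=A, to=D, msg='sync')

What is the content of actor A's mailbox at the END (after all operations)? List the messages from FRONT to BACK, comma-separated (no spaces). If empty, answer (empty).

After 1 (send(from=D, to=B, msg='done')): A:[] B:[done] C:[] D:[]
After 2 (send(from=D, to=B, msg='pong')): A:[] B:[done,pong] C:[] D:[]
After 3 (process(B)): A:[] B:[pong] C:[] D:[]
After 4 (send(from=A, to=B, msg='hello')): A:[] B:[pong,hello] C:[] D:[]
After 5 (send(from=C, to=A, msg='ping')): A:[ping] B:[pong,hello] C:[] D:[]
After 6 (send(from=B, to=A, msg='stop')): A:[ping,stop] B:[pong,hello] C:[] D:[]
After 7 (send(from=D, to=B, msg='req')): A:[ping,stop] B:[pong,hello,req] C:[] D:[]
After 8 (send(from=B, to=C, msg='bye')): A:[ping,stop] B:[pong,hello,req] C:[bye] D:[]
After 9 (process(A)): A:[stop] B:[pong,hello,req] C:[bye] D:[]
After 10 (send(from=A, to=D, msg='sync')): A:[stop] B:[pong,hello,req] C:[bye] D:[sync]

Answer: stop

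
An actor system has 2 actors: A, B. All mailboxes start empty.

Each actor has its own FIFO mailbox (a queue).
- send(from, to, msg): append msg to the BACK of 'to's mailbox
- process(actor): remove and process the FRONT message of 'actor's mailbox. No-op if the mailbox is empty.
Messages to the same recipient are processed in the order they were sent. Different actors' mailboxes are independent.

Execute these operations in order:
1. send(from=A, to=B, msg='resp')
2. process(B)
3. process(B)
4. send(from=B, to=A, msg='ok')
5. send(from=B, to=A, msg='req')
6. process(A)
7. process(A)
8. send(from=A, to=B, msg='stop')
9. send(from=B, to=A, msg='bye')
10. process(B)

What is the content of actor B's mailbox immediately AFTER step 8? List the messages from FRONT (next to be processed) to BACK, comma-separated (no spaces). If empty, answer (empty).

After 1 (send(from=A, to=B, msg='resp')): A:[] B:[resp]
After 2 (process(B)): A:[] B:[]
After 3 (process(B)): A:[] B:[]
After 4 (send(from=B, to=A, msg='ok')): A:[ok] B:[]
After 5 (send(from=B, to=A, msg='req')): A:[ok,req] B:[]
After 6 (process(A)): A:[req] B:[]
After 7 (process(A)): A:[] B:[]
After 8 (send(from=A, to=B, msg='stop')): A:[] B:[stop]

stop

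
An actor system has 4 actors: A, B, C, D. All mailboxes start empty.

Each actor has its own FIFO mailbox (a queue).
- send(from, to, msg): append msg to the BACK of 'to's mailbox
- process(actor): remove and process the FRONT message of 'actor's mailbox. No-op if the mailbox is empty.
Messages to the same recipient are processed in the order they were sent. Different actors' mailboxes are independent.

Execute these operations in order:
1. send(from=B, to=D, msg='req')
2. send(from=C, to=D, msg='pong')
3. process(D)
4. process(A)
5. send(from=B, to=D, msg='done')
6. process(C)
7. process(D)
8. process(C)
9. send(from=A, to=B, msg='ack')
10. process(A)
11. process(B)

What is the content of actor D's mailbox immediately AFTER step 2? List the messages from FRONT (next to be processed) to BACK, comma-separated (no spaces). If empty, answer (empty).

After 1 (send(from=B, to=D, msg='req')): A:[] B:[] C:[] D:[req]
After 2 (send(from=C, to=D, msg='pong')): A:[] B:[] C:[] D:[req,pong]

req,pong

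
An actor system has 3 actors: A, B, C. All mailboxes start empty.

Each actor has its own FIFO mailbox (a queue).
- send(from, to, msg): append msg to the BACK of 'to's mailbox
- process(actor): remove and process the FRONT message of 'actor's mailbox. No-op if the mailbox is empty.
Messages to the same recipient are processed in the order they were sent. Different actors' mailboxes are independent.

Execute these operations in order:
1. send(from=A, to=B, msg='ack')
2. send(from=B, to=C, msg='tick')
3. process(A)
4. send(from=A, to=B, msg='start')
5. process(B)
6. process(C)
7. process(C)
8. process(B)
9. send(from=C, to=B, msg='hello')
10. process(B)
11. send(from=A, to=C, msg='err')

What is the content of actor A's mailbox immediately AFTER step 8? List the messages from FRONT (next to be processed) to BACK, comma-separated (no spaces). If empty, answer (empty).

After 1 (send(from=A, to=B, msg='ack')): A:[] B:[ack] C:[]
After 2 (send(from=B, to=C, msg='tick')): A:[] B:[ack] C:[tick]
After 3 (process(A)): A:[] B:[ack] C:[tick]
After 4 (send(from=A, to=B, msg='start')): A:[] B:[ack,start] C:[tick]
After 5 (process(B)): A:[] B:[start] C:[tick]
After 6 (process(C)): A:[] B:[start] C:[]
After 7 (process(C)): A:[] B:[start] C:[]
After 8 (process(B)): A:[] B:[] C:[]

(empty)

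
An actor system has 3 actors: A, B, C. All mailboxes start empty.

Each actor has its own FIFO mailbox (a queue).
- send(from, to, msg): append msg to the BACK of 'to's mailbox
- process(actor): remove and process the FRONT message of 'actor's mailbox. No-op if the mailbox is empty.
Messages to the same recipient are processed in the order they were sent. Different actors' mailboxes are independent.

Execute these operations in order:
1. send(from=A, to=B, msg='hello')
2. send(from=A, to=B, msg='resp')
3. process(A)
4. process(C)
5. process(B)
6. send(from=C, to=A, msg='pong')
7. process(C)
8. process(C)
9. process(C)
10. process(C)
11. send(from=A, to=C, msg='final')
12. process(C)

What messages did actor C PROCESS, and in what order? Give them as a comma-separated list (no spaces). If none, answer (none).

Answer: final

Derivation:
After 1 (send(from=A, to=B, msg='hello')): A:[] B:[hello] C:[]
After 2 (send(from=A, to=B, msg='resp')): A:[] B:[hello,resp] C:[]
After 3 (process(A)): A:[] B:[hello,resp] C:[]
After 4 (process(C)): A:[] B:[hello,resp] C:[]
After 5 (process(B)): A:[] B:[resp] C:[]
After 6 (send(from=C, to=A, msg='pong')): A:[pong] B:[resp] C:[]
After 7 (process(C)): A:[pong] B:[resp] C:[]
After 8 (process(C)): A:[pong] B:[resp] C:[]
After 9 (process(C)): A:[pong] B:[resp] C:[]
After 10 (process(C)): A:[pong] B:[resp] C:[]
After 11 (send(from=A, to=C, msg='final')): A:[pong] B:[resp] C:[final]
After 12 (process(C)): A:[pong] B:[resp] C:[]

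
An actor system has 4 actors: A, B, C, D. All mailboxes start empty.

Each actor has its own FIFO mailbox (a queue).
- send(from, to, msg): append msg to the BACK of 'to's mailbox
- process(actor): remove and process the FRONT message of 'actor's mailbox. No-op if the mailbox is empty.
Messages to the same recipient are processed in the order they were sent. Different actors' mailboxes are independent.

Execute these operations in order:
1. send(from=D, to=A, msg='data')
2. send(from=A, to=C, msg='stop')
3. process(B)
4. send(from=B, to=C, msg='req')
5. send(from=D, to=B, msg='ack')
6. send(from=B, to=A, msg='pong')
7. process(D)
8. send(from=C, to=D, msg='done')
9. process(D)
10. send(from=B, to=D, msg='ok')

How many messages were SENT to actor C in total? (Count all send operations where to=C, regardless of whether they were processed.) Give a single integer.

After 1 (send(from=D, to=A, msg='data')): A:[data] B:[] C:[] D:[]
After 2 (send(from=A, to=C, msg='stop')): A:[data] B:[] C:[stop] D:[]
After 3 (process(B)): A:[data] B:[] C:[stop] D:[]
After 4 (send(from=B, to=C, msg='req')): A:[data] B:[] C:[stop,req] D:[]
After 5 (send(from=D, to=B, msg='ack')): A:[data] B:[ack] C:[stop,req] D:[]
After 6 (send(from=B, to=A, msg='pong')): A:[data,pong] B:[ack] C:[stop,req] D:[]
After 7 (process(D)): A:[data,pong] B:[ack] C:[stop,req] D:[]
After 8 (send(from=C, to=D, msg='done')): A:[data,pong] B:[ack] C:[stop,req] D:[done]
After 9 (process(D)): A:[data,pong] B:[ack] C:[stop,req] D:[]
After 10 (send(from=B, to=D, msg='ok')): A:[data,pong] B:[ack] C:[stop,req] D:[ok]

Answer: 2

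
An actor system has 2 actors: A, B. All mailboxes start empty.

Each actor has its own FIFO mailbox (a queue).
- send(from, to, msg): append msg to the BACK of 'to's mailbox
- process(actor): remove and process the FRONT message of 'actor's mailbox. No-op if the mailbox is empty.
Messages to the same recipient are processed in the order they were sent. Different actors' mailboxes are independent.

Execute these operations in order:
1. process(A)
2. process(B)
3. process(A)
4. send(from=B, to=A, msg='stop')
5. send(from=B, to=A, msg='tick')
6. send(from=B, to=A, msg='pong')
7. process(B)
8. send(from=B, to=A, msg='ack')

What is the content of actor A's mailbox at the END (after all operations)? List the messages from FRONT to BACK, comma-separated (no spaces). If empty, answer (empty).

After 1 (process(A)): A:[] B:[]
After 2 (process(B)): A:[] B:[]
After 3 (process(A)): A:[] B:[]
After 4 (send(from=B, to=A, msg='stop')): A:[stop] B:[]
After 5 (send(from=B, to=A, msg='tick')): A:[stop,tick] B:[]
After 6 (send(from=B, to=A, msg='pong')): A:[stop,tick,pong] B:[]
After 7 (process(B)): A:[stop,tick,pong] B:[]
After 8 (send(from=B, to=A, msg='ack')): A:[stop,tick,pong,ack] B:[]

Answer: stop,tick,pong,ack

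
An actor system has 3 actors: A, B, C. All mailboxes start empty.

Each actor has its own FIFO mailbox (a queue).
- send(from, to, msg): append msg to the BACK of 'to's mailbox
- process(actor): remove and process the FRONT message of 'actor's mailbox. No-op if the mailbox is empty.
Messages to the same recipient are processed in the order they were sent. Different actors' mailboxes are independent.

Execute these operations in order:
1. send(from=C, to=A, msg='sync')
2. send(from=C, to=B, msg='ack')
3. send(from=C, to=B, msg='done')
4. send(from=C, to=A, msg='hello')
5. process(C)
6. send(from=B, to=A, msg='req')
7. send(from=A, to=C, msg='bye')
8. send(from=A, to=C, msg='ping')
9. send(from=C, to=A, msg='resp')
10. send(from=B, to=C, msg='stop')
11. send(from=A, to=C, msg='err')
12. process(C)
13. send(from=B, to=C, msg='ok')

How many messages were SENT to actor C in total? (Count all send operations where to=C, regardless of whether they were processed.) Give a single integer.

After 1 (send(from=C, to=A, msg='sync')): A:[sync] B:[] C:[]
After 2 (send(from=C, to=B, msg='ack')): A:[sync] B:[ack] C:[]
After 3 (send(from=C, to=B, msg='done')): A:[sync] B:[ack,done] C:[]
After 4 (send(from=C, to=A, msg='hello')): A:[sync,hello] B:[ack,done] C:[]
After 5 (process(C)): A:[sync,hello] B:[ack,done] C:[]
After 6 (send(from=B, to=A, msg='req')): A:[sync,hello,req] B:[ack,done] C:[]
After 7 (send(from=A, to=C, msg='bye')): A:[sync,hello,req] B:[ack,done] C:[bye]
After 8 (send(from=A, to=C, msg='ping')): A:[sync,hello,req] B:[ack,done] C:[bye,ping]
After 9 (send(from=C, to=A, msg='resp')): A:[sync,hello,req,resp] B:[ack,done] C:[bye,ping]
After 10 (send(from=B, to=C, msg='stop')): A:[sync,hello,req,resp] B:[ack,done] C:[bye,ping,stop]
After 11 (send(from=A, to=C, msg='err')): A:[sync,hello,req,resp] B:[ack,done] C:[bye,ping,stop,err]
After 12 (process(C)): A:[sync,hello,req,resp] B:[ack,done] C:[ping,stop,err]
After 13 (send(from=B, to=C, msg='ok')): A:[sync,hello,req,resp] B:[ack,done] C:[ping,stop,err,ok]

Answer: 5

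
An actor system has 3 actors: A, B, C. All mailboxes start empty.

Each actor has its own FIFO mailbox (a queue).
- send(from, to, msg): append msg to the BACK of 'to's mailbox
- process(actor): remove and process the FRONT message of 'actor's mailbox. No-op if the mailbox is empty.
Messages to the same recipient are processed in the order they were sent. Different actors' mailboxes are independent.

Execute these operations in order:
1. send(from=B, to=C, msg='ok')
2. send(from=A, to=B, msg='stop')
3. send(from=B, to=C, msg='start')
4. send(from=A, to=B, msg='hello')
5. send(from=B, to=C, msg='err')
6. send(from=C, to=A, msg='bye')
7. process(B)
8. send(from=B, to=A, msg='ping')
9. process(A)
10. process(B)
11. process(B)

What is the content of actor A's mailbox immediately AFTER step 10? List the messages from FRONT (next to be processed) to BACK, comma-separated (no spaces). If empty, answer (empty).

After 1 (send(from=B, to=C, msg='ok')): A:[] B:[] C:[ok]
After 2 (send(from=A, to=B, msg='stop')): A:[] B:[stop] C:[ok]
After 3 (send(from=B, to=C, msg='start')): A:[] B:[stop] C:[ok,start]
After 4 (send(from=A, to=B, msg='hello')): A:[] B:[stop,hello] C:[ok,start]
After 5 (send(from=B, to=C, msg='err')): A:[] B:[stop,hello] C:[ok,start,err]
After 6 (send(from=C, to=A, msg='bye')): A:[bye] B:[stop,hello] C:[ok,start,err]
After 7 (process(B)): A:[bye] B:[hello] C:[ok,start,err]
After 8 (send(from=B, to=A, msg='ping')): A:[bye,ping] B:[hello] C:[ok,start,err]
After 9 (process(A)): A:[ping] B:[hello] C:[ok,start,err]
After 10 (process(B)): A:[ping] B:[] C:[ok,start,err]

ping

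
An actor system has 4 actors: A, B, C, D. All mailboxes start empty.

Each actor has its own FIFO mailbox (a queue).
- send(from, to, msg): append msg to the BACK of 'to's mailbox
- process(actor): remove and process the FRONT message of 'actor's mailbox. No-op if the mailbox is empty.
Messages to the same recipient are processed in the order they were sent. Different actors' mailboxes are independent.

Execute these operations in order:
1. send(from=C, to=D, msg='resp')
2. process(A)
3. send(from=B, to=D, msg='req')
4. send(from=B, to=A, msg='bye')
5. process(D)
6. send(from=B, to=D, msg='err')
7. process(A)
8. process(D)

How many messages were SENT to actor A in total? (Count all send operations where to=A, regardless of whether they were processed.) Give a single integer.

Answer: 1

Derivation:
After 1 (send(from=C, to=D, msg='resp')): A:[] B:[] C:[] D:[resp]
After 2 (process(A)): A:[] B:[] C:[] D:[resp]
After 3 (send(from=B, to=D, msg='req')): A:[] B:[] C:[] D:[resp,req]
After 4 (send(from=B, to=A, msg='bye')): A:[bye] B:[] C:[] D:[resp,req]
After 5 (process(D)): A:[bye] B:[] C:[] D:[req]
After 6 (send(from=B, to=D, msg='err')): A:[bye] B:[] C:[] D:[req,err]
After 7 (process(A)): A:[] B:[] C:[] D:[req,err]
After 8 (process(D)): A:[] B:[] C:[] D:[err]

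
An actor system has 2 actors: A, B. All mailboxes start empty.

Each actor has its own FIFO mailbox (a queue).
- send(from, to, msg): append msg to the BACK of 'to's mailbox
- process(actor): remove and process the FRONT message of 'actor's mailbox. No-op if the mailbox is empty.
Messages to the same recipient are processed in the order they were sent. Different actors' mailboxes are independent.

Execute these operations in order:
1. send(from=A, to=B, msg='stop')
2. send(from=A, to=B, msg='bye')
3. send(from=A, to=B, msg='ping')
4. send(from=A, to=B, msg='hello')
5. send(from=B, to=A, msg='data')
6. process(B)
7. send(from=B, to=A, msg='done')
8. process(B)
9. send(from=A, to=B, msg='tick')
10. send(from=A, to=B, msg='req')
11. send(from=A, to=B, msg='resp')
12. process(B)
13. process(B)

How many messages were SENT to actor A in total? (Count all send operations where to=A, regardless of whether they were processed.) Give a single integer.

After 1 (send(from=A, to=B, msg='stop')): A:[] B:[stop]
After 2 (send(from=A, to=B, msg='bye')): A:[] B:[stop,bye]
After 3 (send(from=A, to=B, msg='ping')): A:[] B:[stop,bye,ping]
After 4 (send(from=A, to=B, msg='hello')): A:[] B:[stop,bye,ping,hello]
After 5 (send(from=B, to=A, msg='data')): A:[data] B:[stop,bye,ping,hello]
After 6 (process(B)): A:[data] B:[bye,ping,hello]
After 7 (send(from=B, to=A, msg='done')): A:[data,done] B:[bye,ping,hello]
After 8 (process(B)): A:[data,done] B:[ping,hello]
After 9 (send(from=A, to=B, msg='tick')): A:[data,done] B:[ping,hello,tick]
After 10 (send(from=A, to=B, msg='req')): A:[data,done] B:[ping,hello,tick,req]
After 11 (send(from=A, to=B, msg='resp')): A:[data,done] B:[ping,hello,tick,req,resp]
After 12 (process(B)): A:[data,done] B:[hello,tick,req,resp]
After 13 (process(B)): A:[data,done] B:[tick,req,resp]

Answer: 2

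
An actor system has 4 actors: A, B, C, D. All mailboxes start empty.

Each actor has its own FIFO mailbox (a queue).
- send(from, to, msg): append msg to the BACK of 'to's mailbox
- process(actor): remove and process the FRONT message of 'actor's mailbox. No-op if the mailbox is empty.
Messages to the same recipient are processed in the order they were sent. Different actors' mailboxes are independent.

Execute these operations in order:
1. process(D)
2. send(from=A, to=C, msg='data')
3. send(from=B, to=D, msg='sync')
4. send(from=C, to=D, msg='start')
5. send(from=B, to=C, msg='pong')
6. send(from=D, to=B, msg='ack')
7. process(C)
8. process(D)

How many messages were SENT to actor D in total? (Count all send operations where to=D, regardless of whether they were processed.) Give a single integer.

After 1 (process(D)): A:[] B:[] C:[] D:[]
After 2 (send(from=A, to=C, msg='data')): A:[] B:[] C:[data] D:[]
After 3 (send(from=B, to=D, msg='sync')): A:[] B:[] C:[data] D:[sync]
After 4 (send(from=C, to=D, msg='start')): A:[] B:[] C:[data] D:[sync,start]
After 5 (send(from=B, to=C, msg='pong')): A:[] B:[] C:[data,pong] D:[sync,start]
After 6 (send(from=D, to=B, msg='ack')): A:[] B:[ack] C:[data,pong] D:[sync,start]
After 7 (process(C)): A:[] B:[ack] C:[pong] D:[sync,start]
After 8 (process(D)): A:[] B:[ack] C:[pong] D:[start]

Answer: 2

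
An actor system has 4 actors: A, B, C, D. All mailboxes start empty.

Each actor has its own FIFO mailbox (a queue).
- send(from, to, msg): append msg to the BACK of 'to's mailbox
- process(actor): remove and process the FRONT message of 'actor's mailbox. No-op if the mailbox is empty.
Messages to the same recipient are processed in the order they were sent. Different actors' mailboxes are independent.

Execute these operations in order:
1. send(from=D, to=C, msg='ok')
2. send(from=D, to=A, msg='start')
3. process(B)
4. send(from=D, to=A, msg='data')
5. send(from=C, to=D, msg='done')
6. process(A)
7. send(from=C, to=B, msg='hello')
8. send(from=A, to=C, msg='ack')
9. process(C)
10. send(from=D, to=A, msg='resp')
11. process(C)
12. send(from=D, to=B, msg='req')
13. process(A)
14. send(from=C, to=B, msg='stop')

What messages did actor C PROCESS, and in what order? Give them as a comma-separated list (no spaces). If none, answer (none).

Answer: ok,ack

Derivation:
After 1 (send(from=D, to=C, msg='ok')): A:[] B:[] C:[ok] D:[]
After 2 (send(from=D, to=A, msg='start')): A:[start] B:[] C:[ok] D:[]
After 3 (process(B)): A:[start] B:[] C:[ok] D:[]
After 4 (send(from=D, to=A, msg='data')): A:[start,data] B:[] C:[ok] D:[]
After 5 (send(from=C, to=D, msg='done')): A:[start,data] B:[] C:[ok] D:[done]
After 6 (process(A)): A:[data] B:[] C:[ok] D:[done]
After 7 (send(from=C, to=B, msg='hello')): A:[data] B:[hello] C:[ok] D:[done]
After 8 (send(from=A, to=C, msg='ack')): A:[data] B:[hello] C:[ok,ack] D:[done]
After 9 (process(C)): A:[data] B:[hello] C:[ack] D:[done]
After 10 (send(from=D, to=A, msg='resp')): A:[data,resp] B:[hello] C:[ack] D:[done]
After 11 (process(C)): A:[data,resp] B:[hello] C:[] D:[done]
After 12 (send(from=D, to=B, msg='req')): A:[data,resp] B:[hello,req] C:[] D:[done]
After 13 (process(A)): A:[resp] B:[hello,req] C:[] D:[done]
After 14 (send(from=C, to=B, msg='stop')): A:[resp] B:[hello,req,stop] C:[] D:[done]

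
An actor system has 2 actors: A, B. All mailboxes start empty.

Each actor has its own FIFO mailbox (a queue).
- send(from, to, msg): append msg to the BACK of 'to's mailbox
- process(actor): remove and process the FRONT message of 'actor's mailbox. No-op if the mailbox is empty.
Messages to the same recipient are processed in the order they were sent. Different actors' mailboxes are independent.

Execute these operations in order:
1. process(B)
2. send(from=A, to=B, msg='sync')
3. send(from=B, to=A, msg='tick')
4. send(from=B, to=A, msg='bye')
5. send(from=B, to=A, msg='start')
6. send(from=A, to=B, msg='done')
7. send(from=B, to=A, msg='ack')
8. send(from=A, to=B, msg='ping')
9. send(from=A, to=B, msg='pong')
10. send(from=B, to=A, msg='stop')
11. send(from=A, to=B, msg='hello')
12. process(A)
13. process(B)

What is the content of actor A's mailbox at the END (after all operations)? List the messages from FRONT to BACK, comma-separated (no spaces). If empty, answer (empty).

After 1 (process(B)): A:[] B:[]
After 2 (send(from=A, to=B, msg='sync')): A:[] B:[sync]
After 3 (send(from=B, to=A, msg='tick')): A:[tick] B:[sync]
After 4 (send(from=B, to=A, msg='bye')): A:[tick,bye] B:[sync]
After 5 (send(from=B, to=A, msg='start')): A:[tick,bye,start] B:[sync]
After 6 (send(from=A, to=B, msg='done')): A:[tick,bye,start] B:[sync,done]
After 7 (send(from=B, to=A, msg='ack')): A:[tick,bye,start,ack] B:[sync,done]
After 8 (send(from=A, to=B, msg='ping')): A:[tick,bye,start,ack] B:[sync,done,ping]
After 9 (send(from=A, to=B, msg='pong')): A:[tick,bye,start,ack] B:[sync,done,ping,pong]
After 10 (send(from=B, to=A, msg='stop')): A:[tick,bye,start,ack,stop] B:[sync,done,ping,pong]
After 11 (send(from=A, to=B, msg='hello')): A:[tick,bye,start,ack,stop] B:[sync,done,ping,pong,hello]
After 12 (process(A)): A:[bye,start,ack,stop] B:[sync,done,ping,pong,hello]
After 13 (process(B)): A:[bye,start,ack,stop] B:[done,ping,pong,hello]

Answer: bye,start,ack,stop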